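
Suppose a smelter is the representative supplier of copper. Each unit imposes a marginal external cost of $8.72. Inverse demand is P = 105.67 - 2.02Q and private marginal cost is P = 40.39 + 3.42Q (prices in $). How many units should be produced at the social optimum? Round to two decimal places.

Social marginal cost = private MC + MEC = 49.11 + 3.42Q.
Set SMC = demand: 49.11 + 3.42Q = 105.67 - 2.02Q → Q* = 10.3971.

Q* = 10.40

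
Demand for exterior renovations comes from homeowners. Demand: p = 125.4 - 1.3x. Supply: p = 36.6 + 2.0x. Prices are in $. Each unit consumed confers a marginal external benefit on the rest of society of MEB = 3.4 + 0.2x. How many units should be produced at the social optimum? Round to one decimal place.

x* = 29.7

Social marginal benefit = demand + MEB = 128.8 - 1.1x.
Set SMB = MC: 128.8 - 1.1x = 36.6 + 2.0x → x* = 29.7419.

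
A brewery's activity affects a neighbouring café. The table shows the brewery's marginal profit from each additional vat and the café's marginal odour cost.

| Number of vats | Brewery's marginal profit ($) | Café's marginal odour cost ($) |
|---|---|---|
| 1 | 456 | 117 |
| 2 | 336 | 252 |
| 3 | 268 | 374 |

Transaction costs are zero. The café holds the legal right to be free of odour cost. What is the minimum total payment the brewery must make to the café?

Efficient level: marginal profit ≥ marginal odour cost through level 2, so k* = 2.
With the café holding the right, the brewery must at least compensate total damage at k*: 117 + 252 = 369.

$369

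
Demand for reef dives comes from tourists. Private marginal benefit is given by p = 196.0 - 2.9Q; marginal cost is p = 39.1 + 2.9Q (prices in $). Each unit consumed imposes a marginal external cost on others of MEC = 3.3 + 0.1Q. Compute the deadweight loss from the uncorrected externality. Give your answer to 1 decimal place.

DWL = $3.1

Market equilibrium (private): 39.1 + 2.9Q = 196.0 - 2.9Q → Q_m = 27.0517.
Social marginal benefit = demand − MEC = 192.7 - 3.0Q.
Set SMB = MC: 192.7 - 3.0Q = 39.1 + 2.9Q → Q* = 26.0339.
The welfare-loss triangle has base |Q_m − Q*| and height MEC(Q_m) (the vertical gap between SMB and MC is zero at Q* and MEC at Q_m).
DWL = ½ × 1.0178 × 6.0052 = 3.0560.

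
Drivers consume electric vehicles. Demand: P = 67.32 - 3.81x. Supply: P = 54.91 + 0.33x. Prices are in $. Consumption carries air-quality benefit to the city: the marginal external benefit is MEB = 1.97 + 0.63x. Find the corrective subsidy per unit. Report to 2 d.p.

subsidy = $4.55 per unit

Social marginal benefit = demand + MEB = 69.29 - 3.18x.
Set SMB = MC: 69.29 - 3.18x = 54.91 + 0.33x → x* = 4.0969.
The Pigouvian subsidy equals MEB at x*: 1.97 + 0.63×4.0969 = 4.5510.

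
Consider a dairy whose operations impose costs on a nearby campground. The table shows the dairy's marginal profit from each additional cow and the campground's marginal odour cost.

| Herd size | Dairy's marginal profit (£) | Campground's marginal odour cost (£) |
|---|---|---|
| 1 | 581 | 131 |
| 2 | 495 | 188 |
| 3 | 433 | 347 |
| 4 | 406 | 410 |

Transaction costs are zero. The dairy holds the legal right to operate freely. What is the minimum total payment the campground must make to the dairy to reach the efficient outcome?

£406

Left alone the dairy would choose level 4 (marginal profit stays positive).
Efficient level: k* = 3 (marginal profit ≥ marginal odour cost through 3).
The campground must at least cover the dairy's forgone profit from cutting 4→3: 406 = 406.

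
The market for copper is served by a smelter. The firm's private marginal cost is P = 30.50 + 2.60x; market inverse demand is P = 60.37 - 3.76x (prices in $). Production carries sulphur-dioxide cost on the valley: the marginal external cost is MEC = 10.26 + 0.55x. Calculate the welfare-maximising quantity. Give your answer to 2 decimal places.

Social marginal cost = private MC + MEC = 40.76 + 3.15x.
Set SMC = demand: 40.76 + 3.15x = 60.37 - 3.76x → x* = 2.8379.

x* = 2.84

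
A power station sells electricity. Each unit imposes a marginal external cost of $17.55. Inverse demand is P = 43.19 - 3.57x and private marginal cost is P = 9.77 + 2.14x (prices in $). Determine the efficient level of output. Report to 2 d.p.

x* = 2.78

Social marginal cost = private MC + MEC = 27.32 + 2.14x.
Set SMC = demand: 27.32 + 2.14x = 43.19 - 3.57x → x* = 2.7793.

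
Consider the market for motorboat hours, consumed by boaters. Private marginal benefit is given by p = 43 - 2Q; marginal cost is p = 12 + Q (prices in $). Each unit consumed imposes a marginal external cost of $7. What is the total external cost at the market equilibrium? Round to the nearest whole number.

$72

Market equilibrium (private): 12 + Q = 43 - 2Q → Q_m = 10.3333.
Total external cost = MEC × Q_m = 7 × 10.3333 = 72.3331.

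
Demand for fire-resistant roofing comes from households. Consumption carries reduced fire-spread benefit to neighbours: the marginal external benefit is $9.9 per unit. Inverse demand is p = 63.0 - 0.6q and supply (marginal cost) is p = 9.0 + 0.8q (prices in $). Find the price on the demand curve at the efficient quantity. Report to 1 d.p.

P = $35.6

Social marginal benefit = demand + MEB = 72.9 - 0.6q.
Set SMB = MC: 72.9 - 0.6q = 9.0 + 0.8q → q* = 45.6429.
Consumer price on the demand curve at q*: 63.0 − 0.6×45.6429 = 35.6143.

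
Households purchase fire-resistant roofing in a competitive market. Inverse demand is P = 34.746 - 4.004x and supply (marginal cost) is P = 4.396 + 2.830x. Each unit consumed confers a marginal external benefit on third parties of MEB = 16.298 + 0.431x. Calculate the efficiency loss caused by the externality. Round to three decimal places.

DWL = 25.900

Market equilibrium (private): 4.396 + 2.830x = 34.746 - 4.004x → x_m = 4.4410.
Social marginal benefit = demand + MEB = 51.044 - 3.573x.
Set SMB = MC: 51.044 - 3.573x = 4.396 + 2.830x → x* = 7.2853.
Height of the DWL triangle at x_m is SMB(x_m) − MC(x_m) = MEB(x_m) = 18.2121.
DWL = ½ × 2.8443 × 18.2121 = 25.9003.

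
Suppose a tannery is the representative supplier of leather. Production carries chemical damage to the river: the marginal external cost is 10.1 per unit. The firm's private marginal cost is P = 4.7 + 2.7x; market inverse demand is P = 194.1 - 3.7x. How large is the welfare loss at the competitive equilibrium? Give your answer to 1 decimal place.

Market equilibrium (private): 4.7 + 2.7x = 194.1 - 3.7x → x_m = 29.5938.
Social marginal cost = private MC + MEC = 14.8 + 2.7x.
Set SMC = demand: 14.8 + 2.7x = 194.1 - 3.7x → x* = 28.0156.
The welfare-loss triangle has base |x_m − x*| and height MEC(x_m) (the vertical gap between SMC and demand is zero at x* and MEC at x_m).
DWL = ½ × 1.5782 × 10.1000 = 7.9699.

DWL = 8.0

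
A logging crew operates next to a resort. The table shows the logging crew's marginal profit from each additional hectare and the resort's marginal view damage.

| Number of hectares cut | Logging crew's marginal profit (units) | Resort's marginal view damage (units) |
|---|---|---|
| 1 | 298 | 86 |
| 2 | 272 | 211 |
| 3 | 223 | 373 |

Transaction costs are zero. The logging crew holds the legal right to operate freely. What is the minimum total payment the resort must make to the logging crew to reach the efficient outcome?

223

Left alone the logging crew would choose level 3 (marginal profit stays positive).
Efficient level: k* = 2 (marginal profit ≥ marginal view damage through 2).
The resort must at least cover the logging crew's forgone profit from cutting 3→2: 223 = 223.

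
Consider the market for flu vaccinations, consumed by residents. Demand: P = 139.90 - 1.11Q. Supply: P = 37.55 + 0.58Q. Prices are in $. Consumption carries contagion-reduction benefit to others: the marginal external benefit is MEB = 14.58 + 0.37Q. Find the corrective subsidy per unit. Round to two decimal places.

Social marginal benefit = demand + MEB = 154.48 - 0.74Q.
Set SMB = MC: 154.48 - 0.74Q = 37.55 + 0.58Q → Q* = 88.5833.
The Pigouvian subsidy equals MEB at Q*: 14.58 + 0.37×88.5833 = 47.3558.

subsidy = $47.36 per unit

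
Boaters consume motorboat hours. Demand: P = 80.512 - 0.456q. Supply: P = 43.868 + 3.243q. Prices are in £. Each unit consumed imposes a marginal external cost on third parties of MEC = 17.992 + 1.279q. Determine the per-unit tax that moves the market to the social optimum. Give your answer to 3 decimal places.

Social marginal benefit = demand − MEC = 62.520 - 1.735q.
Set SMB = MC: 62.520 - 1.735q = 43.868 + 3.243q → q* = 3.7469.
The Pigouvian tax equals MEC at q*: 17.992 + 1.279×3.7469 = 22.7843.

tax = £22.784 per unit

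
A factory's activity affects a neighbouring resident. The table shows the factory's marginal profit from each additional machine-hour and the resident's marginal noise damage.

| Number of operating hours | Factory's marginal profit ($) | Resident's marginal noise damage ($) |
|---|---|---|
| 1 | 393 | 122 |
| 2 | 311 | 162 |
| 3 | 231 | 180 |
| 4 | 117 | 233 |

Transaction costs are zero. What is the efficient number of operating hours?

Bargaining reaches the level where marginal profit last exceeds marginal noise damage.
That holds through level 3 (231 ≥ 180) but not at 4 (117 < 233).

3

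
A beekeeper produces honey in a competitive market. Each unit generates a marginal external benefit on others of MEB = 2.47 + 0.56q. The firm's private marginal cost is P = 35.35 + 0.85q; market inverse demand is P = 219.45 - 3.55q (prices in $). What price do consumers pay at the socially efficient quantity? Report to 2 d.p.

P = $46.97

Social marginal cost = private MC − MEB = 32.88 + 0.29q.
Set SMC = demand: 32.88 + 0.29q = 219.45 - 3.55q → q* = 48.5859.
Consumer price on the demand curve at q*: 219.45 − 3.55×48.5859 = 46.9701.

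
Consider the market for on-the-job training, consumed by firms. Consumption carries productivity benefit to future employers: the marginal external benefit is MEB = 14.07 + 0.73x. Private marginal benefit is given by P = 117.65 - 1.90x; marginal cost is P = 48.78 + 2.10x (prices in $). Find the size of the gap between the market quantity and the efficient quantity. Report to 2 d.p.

Market equilibrium (private): 48.78 + 2.10x = 117.65 - 1.90x → x_m = 17.2175.
Social marginal benefit = demand + MEB = 131.72 - 1.17x.
Set SMB = MC: 131.72 - 1.17x = 48.78 + 2.10x → x* = 25.3639.
Gap = |17.2175 − 25.3639| = 8.1464.

8.15 units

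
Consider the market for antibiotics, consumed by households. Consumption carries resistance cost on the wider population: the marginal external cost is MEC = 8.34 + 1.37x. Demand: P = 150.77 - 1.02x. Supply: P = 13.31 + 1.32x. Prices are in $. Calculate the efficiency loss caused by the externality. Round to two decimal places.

Market equilibrium (private): 13.31 + 1.32x = 150.77 - 1.02x → x_m = 58.7436.
Social marginal benefit = demand − MEC = 142.43 - 2.39x.
Set SMB = MC: 142.43 - 2.39x = 13.31 + 1.32x → x* = 34.8032.
The loss is the area between SMB and MC from x* to x_m; with linear curves that's a triangle of height MEC(x_m).
DWL = ½ × 23.9404 × 88.8187 = 1063.1776.

DWL = $1063.18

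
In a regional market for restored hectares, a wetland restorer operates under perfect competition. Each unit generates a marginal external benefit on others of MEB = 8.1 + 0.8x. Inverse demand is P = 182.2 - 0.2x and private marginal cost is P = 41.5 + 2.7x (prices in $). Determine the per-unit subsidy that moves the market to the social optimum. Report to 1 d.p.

Social marginal cost = private MC − MEB = 33.4 + 1.9x.
Set SMC = demand: 33.4 + 1.9x = 182.2 - 0.2x → x* = 70.8571.
The Pigouvian subsidy equals MEB at x*: 8.1 + 0.8×70.8571 = 64.7857.

subsidy = $64.8 per unit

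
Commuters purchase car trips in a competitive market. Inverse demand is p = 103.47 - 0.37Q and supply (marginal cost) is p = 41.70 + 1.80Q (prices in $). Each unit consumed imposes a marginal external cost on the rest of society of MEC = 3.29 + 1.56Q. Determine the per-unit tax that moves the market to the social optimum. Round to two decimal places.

Social marginal benefit = demand − MEC = 100.18 - 1.93Q.
Set SMB = MC: 100.18 - 1.93Q = 41.70 + 1.80Q → Q* = 15.6783.
The Pigouvian tax equals MEC at Q*: 3.29 + 1.56×15.6783 = 27.7481.

tax = $27.75 per unit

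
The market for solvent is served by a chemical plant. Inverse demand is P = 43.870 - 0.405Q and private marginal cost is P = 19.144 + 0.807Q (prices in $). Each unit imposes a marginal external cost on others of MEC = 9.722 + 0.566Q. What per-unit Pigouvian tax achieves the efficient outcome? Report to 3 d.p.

tax = $14.498 per unit

Social marginal cost = private MC + MEC = 28.866 + 1.373Q.
Set SMC = demand: 28.866 + 1.373Q = 43.870 - 0.405Q → Q* = 8.4387.
The Pigouvian tax equals MEC at Q*: 9.722 + 0.566×8.4387 = 14.4983.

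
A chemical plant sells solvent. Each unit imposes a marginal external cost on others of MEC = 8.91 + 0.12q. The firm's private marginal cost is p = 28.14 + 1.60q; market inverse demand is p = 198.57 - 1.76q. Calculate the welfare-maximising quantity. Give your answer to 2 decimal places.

Social marginal cost = private MC + MEC = 37.05 + 1.72q.
Set SMC = demand: 37.05 + 1.72q = 198.57 - 1.76q → q* = 46.4138.

q* = 46.41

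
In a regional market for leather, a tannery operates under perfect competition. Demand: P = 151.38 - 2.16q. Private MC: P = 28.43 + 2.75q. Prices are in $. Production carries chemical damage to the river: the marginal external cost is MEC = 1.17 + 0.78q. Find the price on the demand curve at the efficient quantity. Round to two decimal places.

Social marginal cost = private MC + MEC = 29.60 + 3.53q.
Set SMC = demand: 29.60 + 3.53q = 151.38 - 2.16q → q* = 21.4025.
Consumer price on the demand curve at q*: 151.38 − 2.16×21.4025 = 105.1506.

P = $105.15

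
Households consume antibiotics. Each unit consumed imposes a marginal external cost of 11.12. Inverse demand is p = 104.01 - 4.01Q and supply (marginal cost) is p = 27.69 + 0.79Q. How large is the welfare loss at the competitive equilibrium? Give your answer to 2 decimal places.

DWL = 12.88

Market equilibrium (private): 27.69 + 0.79Q = 104.01 - 4.01Q → Q_m = 15.9000.
Social marginal benefit = demand − MEC = 92.89 - 4.01Q.
Set SMB = MC: 92.89 - 4.01Q = 27.69 + 0.79Q → Q* = 13.5833.
Height of the DWL triangle at Q_m is MC(Q_m) − SMB(Q_m) = MEC(Q_m) = 11.1200.
DWL = ½ × 2.3167 × 11.1200 = 12.8809.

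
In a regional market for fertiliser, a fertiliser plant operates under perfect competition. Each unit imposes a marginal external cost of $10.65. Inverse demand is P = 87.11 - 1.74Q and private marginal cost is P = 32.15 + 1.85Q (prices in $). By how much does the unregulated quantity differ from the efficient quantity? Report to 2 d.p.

Market equilibrium (private): 32.15 + 1.85Q = 87.11 - 1.74Q → Q_m = 15.3092.
Social marginal cost = private MC + MEC = 42.80 + 1.85Q.
Set SMC = demand: 42.80 + 1.85Q = 87.11 - 1.74Q → Q* = 12.3426.
Gap = |15.3092 − 12.3426| = 2.9666.

2.97 units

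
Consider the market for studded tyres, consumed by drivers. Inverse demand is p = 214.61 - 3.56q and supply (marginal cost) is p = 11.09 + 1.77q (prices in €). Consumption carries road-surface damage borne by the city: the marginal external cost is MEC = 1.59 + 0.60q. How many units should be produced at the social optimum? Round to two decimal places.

q* = 34.05

Social marginal benefit = demand − MEC = 213.02 - 4.16q.
Set SMB = MC: 213.02 - 4.16q = 11.09 + 1.77q → q* = 34.0523.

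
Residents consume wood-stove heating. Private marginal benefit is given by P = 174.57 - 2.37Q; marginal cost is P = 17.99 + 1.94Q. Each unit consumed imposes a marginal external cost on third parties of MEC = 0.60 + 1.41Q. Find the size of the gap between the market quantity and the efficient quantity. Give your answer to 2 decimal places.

Market equilibrium (private): 17.99 + 1.94Q = 174.57 - 2.37Q → Q_m = 36.3295.
Social marginal benefit = demand − MEC = 173.97 - 3.78Q.
Set SMB = MC: 173.97 - 3.78Q = 17.99 + 1.94Q → Q* = 27.2692.
Gap = |36.3295 − 27.2692| = 9.0603.

9.06 units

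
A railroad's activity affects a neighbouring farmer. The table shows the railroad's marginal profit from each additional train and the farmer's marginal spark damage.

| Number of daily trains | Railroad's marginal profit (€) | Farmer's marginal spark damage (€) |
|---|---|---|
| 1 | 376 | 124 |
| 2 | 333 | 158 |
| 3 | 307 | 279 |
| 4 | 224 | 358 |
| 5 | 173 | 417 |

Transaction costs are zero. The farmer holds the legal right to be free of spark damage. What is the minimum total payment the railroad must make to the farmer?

Efficient level: marginal profit ≥ marginal spark damage through level 3, so k* = 3.
With the farmer holding the right, the railroad must at least compensate total damage at k*: 124 + 158 + 279 = 561.

€561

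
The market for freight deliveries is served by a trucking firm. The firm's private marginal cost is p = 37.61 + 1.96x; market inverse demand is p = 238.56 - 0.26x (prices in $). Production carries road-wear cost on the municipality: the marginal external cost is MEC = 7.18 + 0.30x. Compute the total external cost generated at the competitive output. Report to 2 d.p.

$1878.95

Market equilibrium (private): 37.61 + 1.96x = 238.56 - 0.26x → x_m = 90.5180.
Total external cost = ∫₀^{x_m} (7.18 + 0.30x) dx = 7.18×90.5180 + ½×0.30×90.5180² = 1878.9455.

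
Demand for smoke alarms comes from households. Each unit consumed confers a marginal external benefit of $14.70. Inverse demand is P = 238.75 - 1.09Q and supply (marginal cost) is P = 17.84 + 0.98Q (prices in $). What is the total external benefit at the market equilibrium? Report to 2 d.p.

Market equilibrium (private): 17.84 + 0.98Q = 238.75 - 1.09Q → Q_m = 106.7198.
Total external benefit = MEB × Q_m = 14.70 × 106.7198 = 1568.7811.

$1568.78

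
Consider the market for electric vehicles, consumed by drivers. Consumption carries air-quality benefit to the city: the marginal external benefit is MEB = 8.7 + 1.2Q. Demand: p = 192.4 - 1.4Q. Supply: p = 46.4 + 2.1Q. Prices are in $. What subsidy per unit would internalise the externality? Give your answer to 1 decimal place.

Social marginal benefit = demand + MEB = 201.1 - 0.2Q.
Set SMB = MC: 201.1 - 0.2Q = 46.4 + 2.1Q → Q* = 67.2609.
The Pigouvian subsidy equals MEB at Q*: 8.7 + 1.2×67.2609 = 89.4131.

subsidy = $89.4 per unit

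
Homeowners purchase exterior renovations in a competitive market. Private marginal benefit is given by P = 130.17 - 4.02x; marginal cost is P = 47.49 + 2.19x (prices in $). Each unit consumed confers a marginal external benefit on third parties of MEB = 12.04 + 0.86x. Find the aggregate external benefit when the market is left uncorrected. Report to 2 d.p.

Market equilibrium (private): 47.49 + 2.19x = 130.17 - 4.02x → x_m = 13.3140.
Total external benefit = ∫₀^{x_m} (12.04 + 0.86x) dx = 12.04×13.3140 + ½×0.86×13.3140² = 236.5235.

$236.52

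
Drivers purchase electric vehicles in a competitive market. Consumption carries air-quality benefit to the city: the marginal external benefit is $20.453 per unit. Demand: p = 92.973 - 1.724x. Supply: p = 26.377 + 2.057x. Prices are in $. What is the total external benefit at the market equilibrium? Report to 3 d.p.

$360.245

Market equilibrium (private): 26.377 + 2.057x = 92.973 - 1.724x → x_m = 17.6133.
Total external benefit = MEB × x_m = 20.453 × 17.6133 = 360.2448.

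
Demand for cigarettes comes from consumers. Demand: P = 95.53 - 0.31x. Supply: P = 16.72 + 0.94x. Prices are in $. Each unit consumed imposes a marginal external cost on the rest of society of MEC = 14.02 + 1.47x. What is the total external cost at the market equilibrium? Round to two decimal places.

$3805.59

Market equilibrium (private): 16.72 + 0.94x = 95.53 - 0.31x → x_m = 63.0480.
Total external cost = ∫₀^{x_m} (14.02 + 1.47x) dx = 14.02×63.0480 + ½×1.47×63.0480² = 3805.5949.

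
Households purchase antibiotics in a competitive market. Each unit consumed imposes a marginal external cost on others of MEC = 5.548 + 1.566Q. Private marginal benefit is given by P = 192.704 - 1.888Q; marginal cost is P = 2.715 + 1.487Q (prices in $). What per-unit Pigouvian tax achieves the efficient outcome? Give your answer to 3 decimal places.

Social marginal benefit = demand − MEC = 187.156 - 3.454Q.
Set SMB = MC: 187.156 - 3.454Q = 2.715 + 1.487Q → Q* = 37.3287.
The Pigouvian tax equals MEC at Q*: 5.548 + 1.566×37.3287 = 64.0047.

tax = $64.005 per unit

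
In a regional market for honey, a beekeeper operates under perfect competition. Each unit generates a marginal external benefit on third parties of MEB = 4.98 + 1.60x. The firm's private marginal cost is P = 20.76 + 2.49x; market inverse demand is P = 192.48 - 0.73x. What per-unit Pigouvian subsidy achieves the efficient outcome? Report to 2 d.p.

subsidy = 179.50 per unit

Social marginal cost = private MC − MEB = 15.78 + 0.89x.
Set SMC = demand: 15.78 + 0.89x = 192.48 - 0.73x → x* = 109.0741.
The Pigouvian subsidy equals MEB at x*: 4.98 + 1.60×109.0741 = 179.4986.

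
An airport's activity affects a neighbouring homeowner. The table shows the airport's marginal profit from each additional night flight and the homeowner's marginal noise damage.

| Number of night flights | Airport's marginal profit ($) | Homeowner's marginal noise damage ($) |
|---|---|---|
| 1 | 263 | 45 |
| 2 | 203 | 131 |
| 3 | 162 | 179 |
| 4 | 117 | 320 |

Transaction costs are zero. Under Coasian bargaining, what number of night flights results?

Bargaining reaches the level where marginal profit last exceeds marginal noise damage.
That holds through level 2 (203 ≥ 131) but not at 3 (162 < 179).

2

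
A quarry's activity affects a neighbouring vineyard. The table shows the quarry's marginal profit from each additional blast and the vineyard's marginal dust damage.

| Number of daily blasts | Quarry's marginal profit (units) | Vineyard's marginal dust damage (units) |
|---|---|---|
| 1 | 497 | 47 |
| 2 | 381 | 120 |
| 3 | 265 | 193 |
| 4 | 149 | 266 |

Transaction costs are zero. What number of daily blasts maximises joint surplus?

Bargaining reaches the level where marginal profit last exceeds marginal dust damage.
That holds through level 3 (265 ≥ 193) but not at 4 (149 < 266).

3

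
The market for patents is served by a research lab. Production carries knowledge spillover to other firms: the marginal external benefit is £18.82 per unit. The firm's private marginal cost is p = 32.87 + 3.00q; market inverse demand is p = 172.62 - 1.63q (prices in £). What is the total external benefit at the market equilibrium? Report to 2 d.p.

Market equilibrium (private): 32.87 + 3.00q = 172.62 - 1.63q → q_m = 30.1836.
Total external benefit = MEB × q_m = 18.82 × 30.1836 = 568.0554.

£568.06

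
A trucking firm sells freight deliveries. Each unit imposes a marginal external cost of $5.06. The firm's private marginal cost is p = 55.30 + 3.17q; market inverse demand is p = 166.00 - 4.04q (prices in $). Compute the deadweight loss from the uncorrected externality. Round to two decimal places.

Market equilibrium (private): 55.30 + 3.17q = 166.00 - 4.04q → q_m = 15.3537.
Social marginal cost = private MC + MEC = 60.36 + 3.17q.
Set SMC = demand: 60.36 + 3.17q = 166.00 - 4.04q → q* = 14.6519.
The loss is the area between SMC and demand from q* to q_m; with linear curves that's a triangle of height MEC(q_m).
DWL = ½ × 0.7018 × 5.0600 = 1.7756.

DWL = $1.78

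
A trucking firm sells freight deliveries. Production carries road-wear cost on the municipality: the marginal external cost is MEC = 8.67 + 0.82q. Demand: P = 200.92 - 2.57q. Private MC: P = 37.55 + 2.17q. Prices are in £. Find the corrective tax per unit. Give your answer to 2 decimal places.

tax = £31.49 per unit

Social marginal cost = private MC + MEC = 46.22 + 2.99q.
Set SMC = demand: 46.22 + 2.99q = 200.92 - 2.57q → q* = 27.8237.
The Pigouvian tax equals MEC at q*: 8.67 + 0.82×27.8237 = 31.4854.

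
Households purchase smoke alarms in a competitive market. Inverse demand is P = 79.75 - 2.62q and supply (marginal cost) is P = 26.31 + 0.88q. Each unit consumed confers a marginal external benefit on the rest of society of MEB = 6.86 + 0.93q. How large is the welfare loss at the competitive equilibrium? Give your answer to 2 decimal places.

DWL = 86.29

Market equilibrium (private): 26.31 + 0.88q = 79.75 - 2.62q → q_m = 15.2686.
Social marginal benefit = demand + MEB = 86.61 - 1.69q.
Set SMB = MC: 86.61 - 1.69q = 26.31 + 0.88q → q* = 23.4630.
The loss is the area between SMB and MC from q* to q_m; with linear curves that's a triangle of height MEB(q_m).
DWL = ½ × 8.1944 × 21.0598 = 86.2862.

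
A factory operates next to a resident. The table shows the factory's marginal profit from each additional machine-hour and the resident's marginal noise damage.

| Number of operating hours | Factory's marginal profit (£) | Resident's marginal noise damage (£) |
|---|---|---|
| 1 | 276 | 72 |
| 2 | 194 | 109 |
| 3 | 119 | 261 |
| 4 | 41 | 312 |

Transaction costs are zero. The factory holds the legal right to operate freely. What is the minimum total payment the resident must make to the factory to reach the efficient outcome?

Left alone the factory would choose level 4 (marginal profit stays positive).
Efficient level: k* = 2 (marginal profit ≥ marginal noise damage through 2).
The resident must at least cover the factory's forgone profit from cutting 4→2: 119 + 41 = 160.

£160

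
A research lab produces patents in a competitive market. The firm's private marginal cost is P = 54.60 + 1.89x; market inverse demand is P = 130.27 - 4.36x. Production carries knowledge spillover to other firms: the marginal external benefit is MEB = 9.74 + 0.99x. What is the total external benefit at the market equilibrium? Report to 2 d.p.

Market equilibrium (private): 54.60 + 1.89x = 130.27 - 4.36x → x_m = 12.1072.
Total external benefit = ∫₀^{x_m} (9.74 + 0.99x) dx = 9.74×12.1072 + ½×0.99×12.1072² = 190.4834.

190.48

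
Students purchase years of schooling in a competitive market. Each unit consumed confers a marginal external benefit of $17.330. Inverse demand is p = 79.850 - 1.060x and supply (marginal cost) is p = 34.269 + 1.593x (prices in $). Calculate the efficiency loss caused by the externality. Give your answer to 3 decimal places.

DWL = $56.602

Market equilibrium (private): 34.269 + 1.593x = 79.850 - 1.060x → x_m = 17.1809.
Social marginal benefit = demand + MEB = 97.180 - 1.060x.
Set SMB = MC: 97.180 - 1.060x = 34.269 + 1.593x → x* = 23.7132.
The welfare-loss triangle has base |x_m − x*| and height MEB(x_m) (the vertical gap between SMB and MC is zero at x* and MEB at x_m).
DWL = ½ × 6.5323 × 17.3300 = 56.6024.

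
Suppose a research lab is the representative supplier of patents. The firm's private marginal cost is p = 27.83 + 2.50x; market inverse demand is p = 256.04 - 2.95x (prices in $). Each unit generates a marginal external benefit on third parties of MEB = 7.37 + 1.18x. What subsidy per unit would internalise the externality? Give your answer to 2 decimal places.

subsidy = $72.47 per unit

Social marginal cost = private MC − MEB = 20.46 + 1.32x.
Set SMC = demand: 20.46 + 1.32x = 256.04 - 2.95x → x* = 55.1710.
The Pigouvian subsidy equals MEB at x*: 7.37 + 1.18×55.1710 = 72.4718.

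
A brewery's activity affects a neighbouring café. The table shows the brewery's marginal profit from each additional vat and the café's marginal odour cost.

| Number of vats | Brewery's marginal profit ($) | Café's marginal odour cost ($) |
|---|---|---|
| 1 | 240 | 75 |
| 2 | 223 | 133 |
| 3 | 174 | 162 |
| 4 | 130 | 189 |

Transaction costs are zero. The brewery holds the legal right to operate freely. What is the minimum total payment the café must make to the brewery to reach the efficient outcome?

Left alone the brewery would choose level 4 (marginal profit stays positive).
Efficient level: k* = 3 (marginal profit ≥ marginal odour cost through 3).
The café must at least cover the brewery's forgone profit from cutting 4→3: 130 = 130.

$130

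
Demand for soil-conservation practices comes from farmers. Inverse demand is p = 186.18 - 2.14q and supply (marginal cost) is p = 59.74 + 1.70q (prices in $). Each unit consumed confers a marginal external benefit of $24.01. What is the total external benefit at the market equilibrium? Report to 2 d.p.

Market equilibrium (private): 59.74 + 1.70q = 186.18 - 2.14q → q_m = 32.9271.
Total external benefit = MEB × q_m = 24.01 × 32.9271 = 790.5797.

$790.58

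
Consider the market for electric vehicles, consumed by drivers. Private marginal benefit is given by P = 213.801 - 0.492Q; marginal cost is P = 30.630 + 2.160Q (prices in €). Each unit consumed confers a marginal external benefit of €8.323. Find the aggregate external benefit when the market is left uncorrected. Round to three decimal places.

€574.861

Market equilibrium (private): 30.630 + 2.160Q = 213.801 - 0.492Q → Q_m = 69.0690.
Total external benefit = MEB × Q_m = 8.323 × 69.0690 = 574.8613.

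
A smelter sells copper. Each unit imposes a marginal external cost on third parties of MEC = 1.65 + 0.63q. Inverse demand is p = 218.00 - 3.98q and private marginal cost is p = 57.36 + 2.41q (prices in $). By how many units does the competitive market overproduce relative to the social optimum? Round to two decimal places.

2.49 units

Market equilibrium (private): 57.36 + 2.41q = 218.00 - 3.98q → q_m = 25.1393.
Social marginal cost = private MC + MEC = 59.01 + 3.04q.
Set SMC = demand: 59.01 + 3.04q = 218.00 - 3.98q → q* = 22.6481.
Gap = |25.1393 − 22.6481| = 2.4912.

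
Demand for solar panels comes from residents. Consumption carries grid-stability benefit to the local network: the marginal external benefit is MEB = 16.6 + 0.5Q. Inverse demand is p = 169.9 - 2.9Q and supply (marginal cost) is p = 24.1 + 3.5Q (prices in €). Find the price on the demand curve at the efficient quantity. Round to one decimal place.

Social marginal benefit = demand + MEB = 186.5 - 2.4Q.
Set SMB = MC: 186.5 - 2.4Q = 24.1 + 3.5Q → Q* = 27.5254.
Consumer price on the demand curve at Q*: 169.9 − 2.9×27.5254 = 90.0763.

P = €90.1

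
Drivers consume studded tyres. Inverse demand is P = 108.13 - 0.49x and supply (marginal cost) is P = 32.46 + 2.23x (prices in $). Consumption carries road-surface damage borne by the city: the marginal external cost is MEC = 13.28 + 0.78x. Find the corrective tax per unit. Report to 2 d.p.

Social marginal benefit = demand − MEC = 94.85 - 1.27x.
Set SMB = MC: 94.85 - 1.27x = 32.46 + 2.23x → x* = 17.8257.
The Pigouvian tax equals MEC at x*: 13.28 + 0.78×17.8257 = 27.1840.

tax = $27.18 per unit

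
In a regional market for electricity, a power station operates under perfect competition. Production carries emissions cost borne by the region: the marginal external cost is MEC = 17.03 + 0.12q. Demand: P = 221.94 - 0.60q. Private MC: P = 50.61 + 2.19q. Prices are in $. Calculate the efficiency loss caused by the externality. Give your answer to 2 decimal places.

Market equilibrium (private): 50.61 + 2.19q = 221.94 - 0.60q → q_m = 61.4086.
Social marginal cost = private MC + MEC = 67.64 + 2.31q.
Set SMC = demand: 67.64 + 2.31q = 221.94 - 0.60q → q* = 53.0241.
Between q* and q_m the wedge SMC − demand runs linearly from 0 to MEC(q_m), so the loss is a triangle.
DWL = ½ × 8.3845 × 24.3990 = 102.2867.

DWL = $102.29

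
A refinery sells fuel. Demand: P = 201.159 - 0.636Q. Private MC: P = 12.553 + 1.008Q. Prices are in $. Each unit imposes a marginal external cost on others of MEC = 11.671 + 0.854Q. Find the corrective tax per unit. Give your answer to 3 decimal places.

tax = $72.160 per unit

Social marginal cost = private MC + MEC = 24.224 + 1.862Q.
Set SMC = demand: 24.224 + 1.862Q = 201.159 - 0.636Q → Q* = 70.8307.
The Pigouvian tax equals MEC at Q*: 11.671 + 0.854×70.8307 = 72.1604.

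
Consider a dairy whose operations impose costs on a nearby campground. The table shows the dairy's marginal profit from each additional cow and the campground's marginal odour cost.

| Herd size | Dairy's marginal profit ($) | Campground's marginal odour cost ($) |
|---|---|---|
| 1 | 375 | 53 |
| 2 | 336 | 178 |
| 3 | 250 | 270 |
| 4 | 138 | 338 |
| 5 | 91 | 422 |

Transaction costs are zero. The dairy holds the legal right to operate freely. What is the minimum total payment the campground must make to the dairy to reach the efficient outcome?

Left alone the dairy would choose level 5 (marginal profit stays positive).
Efficient level: k* = 2 (marginal profit ≥ marginal odour cost through 2).
The campground must at least cover the dairy's forgone profit from cutting 5→2: 250 + 138 + 91 = 479.

$479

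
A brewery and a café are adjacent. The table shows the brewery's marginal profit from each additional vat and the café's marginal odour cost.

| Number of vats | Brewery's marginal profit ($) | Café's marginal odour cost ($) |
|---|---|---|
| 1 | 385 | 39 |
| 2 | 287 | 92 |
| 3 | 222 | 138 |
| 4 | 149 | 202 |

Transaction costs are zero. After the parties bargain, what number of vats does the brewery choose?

3

Bargaining reaches the level where marginal profit last exceeds marginal odour cost.
That holds through level 3 (222 ≥ 138) but not at 4 (149 < 202).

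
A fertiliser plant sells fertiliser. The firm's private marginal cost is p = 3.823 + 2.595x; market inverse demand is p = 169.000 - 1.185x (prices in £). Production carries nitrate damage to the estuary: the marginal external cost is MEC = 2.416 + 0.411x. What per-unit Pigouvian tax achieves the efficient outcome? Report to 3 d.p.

Social marginal cost = private MC + MEC = 6.239 + 3.006x.
Set SMC = demand: 6.239 + 3.006x = 169.000 - 1.185x → x* = 38.8358.
The Pigouvian tax equals MEC at x*: 2.416 + 0.411×38.8358 = 18.3775.

tax = £18.378 per unit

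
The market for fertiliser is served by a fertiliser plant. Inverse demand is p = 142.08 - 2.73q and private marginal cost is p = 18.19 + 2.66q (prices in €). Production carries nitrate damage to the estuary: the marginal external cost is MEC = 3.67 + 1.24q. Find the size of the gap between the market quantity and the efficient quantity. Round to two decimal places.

4.85 units

Market equilibrium (private): 18.19 + 2.66q = 142.08 - 2.73q → q_m = 22.9852.
Social marginal cost = private MC + MEC = 21.86 + 3.90q.
Set SMC = demand: 21.86 + 3.90q = 142.08 - 2.73q → q* = 18.1327.
Gap = |22.9852 − 18.1327| = 4.8525.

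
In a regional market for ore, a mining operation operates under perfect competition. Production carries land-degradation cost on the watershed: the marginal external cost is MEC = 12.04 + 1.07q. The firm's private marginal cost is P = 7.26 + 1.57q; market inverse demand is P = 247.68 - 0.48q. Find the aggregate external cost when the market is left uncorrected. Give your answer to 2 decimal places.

8770.49

Market equilibrium (private): 7.26 + 1.57q = 247.68 - 0.48q → q_m = 117.2780.
Total external cost = ∫₀^{q_m} (12.04 + 1.07q) dq = 12.04×117.2780 + ½×1.07×117.2780² = 8770.4863.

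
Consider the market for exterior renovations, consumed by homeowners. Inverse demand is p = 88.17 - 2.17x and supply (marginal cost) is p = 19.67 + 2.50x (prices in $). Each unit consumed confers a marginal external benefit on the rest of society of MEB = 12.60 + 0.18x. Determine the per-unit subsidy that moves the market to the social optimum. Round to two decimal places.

subsidy = $15.85 per unit

Social marginal benefit = demand + MEB = 100.77 - 1.99x.
Set SMB = MC: 100.77 - 1.99x = 19.67 + 2.50x → x* = 18.0624.
The Pigouvian subsidy equals MEB at x*: 12.60 + 0.18×18.0624 = 15.8512.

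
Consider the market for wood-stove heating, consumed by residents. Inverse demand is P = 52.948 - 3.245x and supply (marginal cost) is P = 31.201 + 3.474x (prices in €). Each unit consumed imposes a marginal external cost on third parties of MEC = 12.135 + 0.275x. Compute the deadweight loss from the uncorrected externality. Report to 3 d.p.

DWL = €12.128

Market equilibrium (private): 31.201 + 3.474x = 52.948 - 3.245x → x_m = 3.2366.
Social marginal benefit = demand − MEC = 40.813 - 3.520x.
Set SMB = MC: 40.813 - 3.520x = 31.201 + 3.474x → x* = 1.3743.
The welfare-loss triangle has base |x_m − x*| and height MEC(x_m) (the vertical gap between SMB and MC is zero at x* and MEC at x_m).
DWL = ½ × 1.8623 × 13.0251 = 12.1283.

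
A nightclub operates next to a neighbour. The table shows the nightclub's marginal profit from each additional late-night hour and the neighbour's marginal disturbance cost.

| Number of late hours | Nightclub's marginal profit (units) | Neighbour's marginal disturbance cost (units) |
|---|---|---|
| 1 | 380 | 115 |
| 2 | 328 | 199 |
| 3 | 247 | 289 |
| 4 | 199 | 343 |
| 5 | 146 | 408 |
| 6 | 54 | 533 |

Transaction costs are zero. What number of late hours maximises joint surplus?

2

Bargaining reaches the level where marginal profit last exceeds marginal disturbance cost.
That holds through level 2 (328 ≥ 199) but not at 3 (247 < 289).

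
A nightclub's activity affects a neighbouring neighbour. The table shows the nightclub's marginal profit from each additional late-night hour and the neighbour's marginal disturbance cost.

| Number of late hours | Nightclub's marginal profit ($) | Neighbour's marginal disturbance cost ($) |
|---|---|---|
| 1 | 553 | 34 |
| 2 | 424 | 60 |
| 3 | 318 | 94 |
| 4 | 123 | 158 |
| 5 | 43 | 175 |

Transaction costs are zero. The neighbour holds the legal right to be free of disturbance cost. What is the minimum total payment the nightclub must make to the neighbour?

$188

Efficient level: marginal profit ≥ marginal disturbance cost through level 3, so k* = 3.
With the neighbour holding the right, the nightclub must at least compensate total damage at k*: 34 + 60 + 94 = 188.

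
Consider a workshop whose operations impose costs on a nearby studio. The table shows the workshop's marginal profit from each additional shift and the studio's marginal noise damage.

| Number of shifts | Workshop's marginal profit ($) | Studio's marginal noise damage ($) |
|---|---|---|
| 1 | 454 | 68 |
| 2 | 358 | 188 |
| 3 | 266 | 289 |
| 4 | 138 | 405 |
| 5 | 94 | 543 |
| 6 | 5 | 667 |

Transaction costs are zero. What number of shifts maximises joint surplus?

Bargaining reaches the level where marginal profit last exceeds marginal noise damage.
That holds through level 2 (358 ≥ 188) but not at 3 (266 < 289).

2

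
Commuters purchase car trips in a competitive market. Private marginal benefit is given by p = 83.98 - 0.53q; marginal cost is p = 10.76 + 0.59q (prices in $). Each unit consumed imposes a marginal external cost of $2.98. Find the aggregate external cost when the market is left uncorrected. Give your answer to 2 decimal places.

$194.82

Market equilibrium (private): 10.76 + 0.59q = 83.98 - 0.53q → q_m = 65.3750.
Total external cost = MEC × q_m = 2.98 × 65.3750 = 194.8175.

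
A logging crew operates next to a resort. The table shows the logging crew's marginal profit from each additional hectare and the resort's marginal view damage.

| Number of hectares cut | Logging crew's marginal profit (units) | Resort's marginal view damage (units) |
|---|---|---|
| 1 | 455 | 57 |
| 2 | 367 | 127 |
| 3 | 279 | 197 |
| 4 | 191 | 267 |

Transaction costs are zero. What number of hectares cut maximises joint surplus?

Bargaining reaches the level where marginal profit last exceeds marginal view damage.
That holds through level 3 (279 ≥ 197) but not at 4 (191 < 267).

3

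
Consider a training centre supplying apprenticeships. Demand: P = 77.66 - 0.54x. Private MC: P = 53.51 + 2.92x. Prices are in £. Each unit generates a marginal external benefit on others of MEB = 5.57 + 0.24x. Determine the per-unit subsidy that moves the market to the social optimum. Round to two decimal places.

subsidy = £7.79 per unit

Social marginal cost = private MC − MEB = 47.94 + 2.68x.
Set SMC = demand: 47.94 + 2.68x = 77.66 - 0.54x → x* = 9.2298.
The Pigouvian subsidy equals MEB at x*: 5.57 + 0.24×9.2298 = 7.7852.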